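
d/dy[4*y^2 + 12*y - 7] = 8*y + 12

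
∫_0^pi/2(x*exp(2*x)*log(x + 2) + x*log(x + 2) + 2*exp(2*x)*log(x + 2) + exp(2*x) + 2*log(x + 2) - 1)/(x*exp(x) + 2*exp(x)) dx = (-exp(-pi/2) + exp(pi/2))*log(pi/2 + 2)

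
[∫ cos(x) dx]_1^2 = -sin(1) + sin(2)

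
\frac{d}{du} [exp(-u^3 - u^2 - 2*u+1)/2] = (-3*u^2 - 2*u - 2)*exp(-u^3 - u^2 - 2*u + 1)/2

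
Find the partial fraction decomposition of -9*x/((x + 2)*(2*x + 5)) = -45/(2*x + 5) + 18/(x + 2)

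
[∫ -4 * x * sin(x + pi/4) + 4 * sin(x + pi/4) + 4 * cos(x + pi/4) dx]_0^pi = -sqrt(2)*(-4 + 4*pi)/2 + 2*sqrt(2)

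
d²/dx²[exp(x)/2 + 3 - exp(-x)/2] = (exp(2*x) - 1)*exp(-x)/2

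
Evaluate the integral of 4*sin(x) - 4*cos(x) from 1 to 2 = 4*sqrt(2)*(-sin(pi/4 + 2) + sin(pi/4 + 1))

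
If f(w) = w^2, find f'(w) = 2*w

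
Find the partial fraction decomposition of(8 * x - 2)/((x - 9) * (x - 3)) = -11/(3*(x - 3)) + 35/(3*(x - 9))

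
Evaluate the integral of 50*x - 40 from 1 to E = -1 + (-4 + 5*E)^2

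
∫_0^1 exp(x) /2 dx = -1/2 + E/2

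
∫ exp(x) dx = exp(x) + C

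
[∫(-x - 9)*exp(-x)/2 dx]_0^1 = -5 + 11*exp(-1)/2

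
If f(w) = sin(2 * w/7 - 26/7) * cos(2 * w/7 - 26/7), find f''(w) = -8*sin(4*w/7 - 52/7)/49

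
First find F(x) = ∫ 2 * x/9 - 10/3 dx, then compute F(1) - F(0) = -29/9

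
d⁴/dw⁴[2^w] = 2^w*log(2)^4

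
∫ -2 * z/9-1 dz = -z^2/9 - z + C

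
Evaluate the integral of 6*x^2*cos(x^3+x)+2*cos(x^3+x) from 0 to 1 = 2*sin(2)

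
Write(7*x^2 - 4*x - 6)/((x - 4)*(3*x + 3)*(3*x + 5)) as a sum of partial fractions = 181/(102*(3*x + 5)) - 1/(6*(x + 1)) + 6/(17*(x - 4))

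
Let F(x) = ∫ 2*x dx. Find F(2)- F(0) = 4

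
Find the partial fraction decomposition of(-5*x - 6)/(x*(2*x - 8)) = -13/(4*(x - 4)) + 3/(4*x)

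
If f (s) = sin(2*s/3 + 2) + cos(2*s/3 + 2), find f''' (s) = 8*sin(2*s/3 + 2)/27 - 8*cos(2*s/3 + 2)/27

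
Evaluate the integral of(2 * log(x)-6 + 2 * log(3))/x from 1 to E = -(-3 + log(3))^2 + (-2 + log(3))^2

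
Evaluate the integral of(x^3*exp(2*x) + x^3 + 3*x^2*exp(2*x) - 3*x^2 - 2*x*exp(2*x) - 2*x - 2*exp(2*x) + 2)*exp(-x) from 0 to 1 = -E + exp(-1)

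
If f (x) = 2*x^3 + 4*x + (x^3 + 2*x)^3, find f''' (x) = 504*x^6 + 1260*x^4 + 720*x^2 + 60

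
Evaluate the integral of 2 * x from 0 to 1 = 1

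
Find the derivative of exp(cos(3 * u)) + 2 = -3*exp(cos(3*u))*sin(3*u)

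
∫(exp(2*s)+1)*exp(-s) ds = 2*sinh(s) + C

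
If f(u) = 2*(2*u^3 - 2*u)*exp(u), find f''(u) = 4*u^3*exp(u) + 24*u^2*exp(u) + 20*u*exp(u) - 8*exp(u)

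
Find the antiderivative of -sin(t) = cos(t) + C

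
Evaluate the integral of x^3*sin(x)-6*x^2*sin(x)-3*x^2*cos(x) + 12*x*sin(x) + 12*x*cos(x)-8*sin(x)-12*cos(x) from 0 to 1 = -8 + cos(1)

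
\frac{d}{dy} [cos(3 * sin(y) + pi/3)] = -3*sin(3*sin(y) + pi/3)*cos(y)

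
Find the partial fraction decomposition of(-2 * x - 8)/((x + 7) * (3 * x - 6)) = -2/(9*(x + 7)) - 4/(9*(x - 2))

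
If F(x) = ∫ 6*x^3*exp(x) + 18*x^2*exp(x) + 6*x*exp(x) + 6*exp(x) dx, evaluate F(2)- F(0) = 60*exp(2)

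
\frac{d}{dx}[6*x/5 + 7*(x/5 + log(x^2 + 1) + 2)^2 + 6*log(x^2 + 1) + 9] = (14*x^3 + 70*x^2*log(x^2 + 1) + 310*x^2 + 700*x*log(x^2 + 1) + 1714*x + 70*log(x^2 + 1) + 170)/(25*x^2 + 25)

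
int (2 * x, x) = x^2 + C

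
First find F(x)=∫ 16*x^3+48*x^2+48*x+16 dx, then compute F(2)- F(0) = 320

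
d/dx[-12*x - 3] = -12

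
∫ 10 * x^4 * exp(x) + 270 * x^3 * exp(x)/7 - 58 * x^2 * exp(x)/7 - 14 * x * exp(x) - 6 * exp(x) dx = 2*x*(35*x^3 - 5*x^2 - 14*x - 21)*exp(x)/7 + C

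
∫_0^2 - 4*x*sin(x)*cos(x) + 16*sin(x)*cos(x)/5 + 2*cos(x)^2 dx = 6*cos(4)/5 + 14/5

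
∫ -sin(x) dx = cos(x) + C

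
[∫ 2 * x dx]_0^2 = 4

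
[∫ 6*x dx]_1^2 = 9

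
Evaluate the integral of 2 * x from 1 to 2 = 3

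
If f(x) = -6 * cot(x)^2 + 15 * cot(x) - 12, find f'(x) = 3*(-5 + 4*cos(x)/sin(x))/sin(x)^2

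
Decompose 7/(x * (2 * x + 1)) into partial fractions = -14/(2*x + 1) + 7/x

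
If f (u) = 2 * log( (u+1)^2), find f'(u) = 4/(u + 1)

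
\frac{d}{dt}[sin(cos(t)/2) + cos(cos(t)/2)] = -sqrt(2)*sin(t)*cos(cos(t)/2 + pi/4)/2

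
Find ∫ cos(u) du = sin(u) + C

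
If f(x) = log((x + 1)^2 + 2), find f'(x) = (2*x + 2)/(x^2 + 2*x + 3)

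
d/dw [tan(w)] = cos(w)^(-2)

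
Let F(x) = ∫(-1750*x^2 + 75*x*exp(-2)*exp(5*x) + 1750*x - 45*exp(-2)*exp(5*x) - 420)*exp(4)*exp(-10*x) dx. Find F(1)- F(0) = -28*exp(4) - 6*exp(2) - 9*exp(-3) + 63*exp(-6)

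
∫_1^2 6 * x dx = 9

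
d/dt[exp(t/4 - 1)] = exp(t/4 - 1)/4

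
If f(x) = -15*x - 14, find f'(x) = -15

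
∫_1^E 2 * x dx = -1 + exp(2)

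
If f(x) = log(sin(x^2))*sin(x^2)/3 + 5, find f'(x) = 2*x*(log(sin(x^2)) + 1)*cos(x^2)/3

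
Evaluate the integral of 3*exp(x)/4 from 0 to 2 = -3/4 + 3*exp(2)/4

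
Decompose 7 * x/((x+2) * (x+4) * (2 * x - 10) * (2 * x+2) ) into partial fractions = 7/(54*(x + 4)) - 1/(4*(x + 2)) + 7/(72*(x + 1)) + 5/(216*(x - 5))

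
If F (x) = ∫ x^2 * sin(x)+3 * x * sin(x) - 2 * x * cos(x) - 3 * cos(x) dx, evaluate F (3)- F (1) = 4*cos(1) - 18*cos(3)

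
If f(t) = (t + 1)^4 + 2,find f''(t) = 12*t^2 + 24*t + 12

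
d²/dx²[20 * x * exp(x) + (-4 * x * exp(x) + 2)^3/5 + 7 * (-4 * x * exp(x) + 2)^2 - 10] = -576*x^3*exp(3*x)/5 - 1152*x^2*exp(3*x)/5 + 2624*x^2*exp(2*x)/5 - 384*x*exp(3*x)/5 + 5248*x*exp(2*x)/5 - 508*x*exp(x)/5 + 1312*exp(2*x)/5 - 1016*exp(x)/5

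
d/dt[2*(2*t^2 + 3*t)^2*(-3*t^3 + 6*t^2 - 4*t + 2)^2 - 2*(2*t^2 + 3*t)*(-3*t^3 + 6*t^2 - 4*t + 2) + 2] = 720*t^9 - 648*t^8 - 1776*t^7 + 2184*t^6 - 240*t^5 - 1180*t^4 + 1448*t^3 - 636*t^2 + 176*t - 12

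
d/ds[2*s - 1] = 2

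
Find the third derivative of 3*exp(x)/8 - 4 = 3*exp(x)/8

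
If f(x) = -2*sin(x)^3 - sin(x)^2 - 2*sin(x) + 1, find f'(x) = 2*(-sin(x) + 3*cos(x)^2 - 4)*cos(x)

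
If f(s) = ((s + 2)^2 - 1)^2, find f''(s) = 12*s^2 + 48*s + 44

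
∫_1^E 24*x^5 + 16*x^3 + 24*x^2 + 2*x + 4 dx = -25 + (2 + E + 2*exp(3))^2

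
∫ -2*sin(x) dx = 2*cos(x) + C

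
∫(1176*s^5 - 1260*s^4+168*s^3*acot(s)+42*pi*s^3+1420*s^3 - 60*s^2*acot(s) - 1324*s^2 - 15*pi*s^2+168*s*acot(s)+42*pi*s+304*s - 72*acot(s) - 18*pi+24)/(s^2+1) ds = -28*s^2 + 20*s + 3*(28*s^2 - 20*s + 4*acot(s) + pi)^2/8 - 4*acot(s) + C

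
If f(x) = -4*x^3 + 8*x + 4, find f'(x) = 8 - 12*x^2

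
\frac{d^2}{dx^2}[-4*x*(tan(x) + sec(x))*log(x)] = 4*(-2*x^2*log(x)*sin(x)/cos(x)^3 + x^2*log(x)/cos(x) - 2*x^2*log(x)/cos(x)^3 - 2*x*log(x)*sin(x)/cos(x)^2 - 2*x*log(x)/cos(x)^2 - 2*x*sin(x)/cos(x)^2 - 2*x/cos(x)^2 - tan(x) - 1/cos(x))/x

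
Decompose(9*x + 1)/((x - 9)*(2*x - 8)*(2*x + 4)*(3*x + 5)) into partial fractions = -189/(1088*(3*x + 5)) + 17/(264*(x + 2)) - 37/(2040*(x - 4)) + 41/(3520*(x - 9))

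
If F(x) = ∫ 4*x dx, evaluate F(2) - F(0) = 8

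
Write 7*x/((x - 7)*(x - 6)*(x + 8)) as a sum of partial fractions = -4/(15*(x + 8)) - 3/(x - 6) + 49/(15*(x - 7))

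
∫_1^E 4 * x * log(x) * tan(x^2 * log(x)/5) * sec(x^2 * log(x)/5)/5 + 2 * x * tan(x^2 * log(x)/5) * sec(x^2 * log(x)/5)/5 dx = -2 + 2*sec(exp(2)/5)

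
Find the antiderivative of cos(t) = sin(t) + C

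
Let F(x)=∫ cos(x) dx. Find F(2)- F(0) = sin(2)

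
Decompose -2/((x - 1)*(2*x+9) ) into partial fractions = 4/(11*(2*x + 9)) - 2/(11*(x - 1))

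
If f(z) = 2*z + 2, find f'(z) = 2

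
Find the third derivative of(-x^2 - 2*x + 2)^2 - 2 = 24*x + 24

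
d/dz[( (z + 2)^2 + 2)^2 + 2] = 4*z^3 + 24*z^2 + 56*z + 48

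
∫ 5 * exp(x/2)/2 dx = 5*exp(x/2) + C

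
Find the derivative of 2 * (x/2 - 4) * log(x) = (x*log(x) + x - 8)/x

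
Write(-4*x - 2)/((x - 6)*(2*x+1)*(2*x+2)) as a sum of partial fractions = 1/(7*(x + 1)) - 1/(7*(x - 6))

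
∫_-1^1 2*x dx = 0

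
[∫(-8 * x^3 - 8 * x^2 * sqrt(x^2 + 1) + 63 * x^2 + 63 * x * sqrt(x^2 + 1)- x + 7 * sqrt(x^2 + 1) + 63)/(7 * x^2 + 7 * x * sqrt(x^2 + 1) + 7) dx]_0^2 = log(2 + sqrt(5)) + 110/7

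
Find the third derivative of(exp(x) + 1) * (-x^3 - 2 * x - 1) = -x^3*exp(x) - 9*x^2*exp(x) - 20*x*exp(x) - 13*exp(x) - 6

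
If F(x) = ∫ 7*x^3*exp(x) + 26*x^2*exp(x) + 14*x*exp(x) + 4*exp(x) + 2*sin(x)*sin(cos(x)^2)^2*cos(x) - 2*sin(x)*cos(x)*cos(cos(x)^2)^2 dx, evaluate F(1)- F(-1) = 6*exp(-1) + 16*E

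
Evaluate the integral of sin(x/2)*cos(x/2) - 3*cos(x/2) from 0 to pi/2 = -9 + (-3 + sqrt(2)/2)^2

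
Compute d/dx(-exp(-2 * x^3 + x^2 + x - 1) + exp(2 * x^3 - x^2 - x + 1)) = (6*x^2*exp(4*x^3 - 2*x^2 - 2*x + 2) + 6*x^2 - 2*x*exp(4*x^3 - 2*x^2 - 2*x + 2) - 2*x - exp(4*x^3 - 2*x^2 - 2*x + 2) - 1)*exp(-2*x^3 + x^2 + x - 1)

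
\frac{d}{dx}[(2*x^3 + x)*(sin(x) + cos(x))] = sqrt(2)*(2*x^3*cos(x + pi/4) + 6*x^2*sin(x + pi/4) + x*cos(x + pi/4) + sin(x + pi/4))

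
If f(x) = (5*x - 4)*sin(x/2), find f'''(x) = -5*x*cos(x/2)/8 - 15*sin(x/2)/4 + cos(x/2)/2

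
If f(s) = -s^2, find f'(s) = -2*s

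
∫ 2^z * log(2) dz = 2^z + C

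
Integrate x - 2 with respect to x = x^2/2 - 2*x + C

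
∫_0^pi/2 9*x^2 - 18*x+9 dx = 3*(-1 + pi/2)^3 + 3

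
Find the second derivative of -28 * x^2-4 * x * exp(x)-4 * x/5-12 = -4*x*exp(x) - 8*exp(x) - 56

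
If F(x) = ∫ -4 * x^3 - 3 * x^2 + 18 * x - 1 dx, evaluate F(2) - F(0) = 10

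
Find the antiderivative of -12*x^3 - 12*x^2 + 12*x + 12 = -3*x^4 - 4*x^3 + 6*x^2 + 12*x + C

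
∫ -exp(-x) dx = exp(-x) + C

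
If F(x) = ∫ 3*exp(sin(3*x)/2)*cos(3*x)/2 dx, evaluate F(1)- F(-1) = -exp(-sin(3)/2) + exp(sin(3)/2)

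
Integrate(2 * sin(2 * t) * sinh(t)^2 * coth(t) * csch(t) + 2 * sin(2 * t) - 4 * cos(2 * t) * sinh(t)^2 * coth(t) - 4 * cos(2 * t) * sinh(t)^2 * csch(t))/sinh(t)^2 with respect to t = -2*(1/tanh(t) + 1/sinh(t))*sin(2*t) + C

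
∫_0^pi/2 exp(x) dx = -1 + exp(pi/2)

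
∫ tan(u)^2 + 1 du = tan(u) + C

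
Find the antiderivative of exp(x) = exp(x) + C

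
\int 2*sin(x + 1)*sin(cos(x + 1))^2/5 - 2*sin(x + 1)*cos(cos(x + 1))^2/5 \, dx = sin(2*cos(x + 1))/5 + C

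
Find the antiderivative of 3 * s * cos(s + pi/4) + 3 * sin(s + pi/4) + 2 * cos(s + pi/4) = (3*s + 2)*sin(s + pi/4) + C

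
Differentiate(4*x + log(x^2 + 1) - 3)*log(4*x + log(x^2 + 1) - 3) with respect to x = (4*x^2*log(4*x + log(x^2 + 1) - 3) + 4*x^2 + 2*x*log(4*x + log(x^2 + 1) - 3) + 2*x + 4*log(4*x + log(x^2 + 1) - 3) + 4)/(x^2 + 1)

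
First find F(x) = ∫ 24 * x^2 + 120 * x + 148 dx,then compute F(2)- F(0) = 600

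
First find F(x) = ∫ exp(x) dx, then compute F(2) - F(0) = -1 + exp(2)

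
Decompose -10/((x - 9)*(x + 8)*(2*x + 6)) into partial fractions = -1/(17*(x + 8)) + 1/(12*(x + 3)) - 5/(204*(x - 9))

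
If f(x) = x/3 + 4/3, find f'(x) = 1/3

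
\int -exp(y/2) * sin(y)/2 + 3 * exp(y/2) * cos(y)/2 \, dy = sqrt(2)*exp(y/2)*sin(y + pi/4) + C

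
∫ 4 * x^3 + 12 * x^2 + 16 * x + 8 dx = x^4 + 4*x^3 + 8*x^2 + 8*x + C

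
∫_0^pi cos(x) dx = 0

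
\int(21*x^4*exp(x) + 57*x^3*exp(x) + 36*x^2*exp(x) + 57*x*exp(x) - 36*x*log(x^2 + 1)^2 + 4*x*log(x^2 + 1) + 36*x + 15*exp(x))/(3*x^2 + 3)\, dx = x*(7*x + 5)*exp(x) - 2*log(x^2 + 1)^3 + log(x^2 + 1)^2/3 + 6*log(x^2 + 1) + C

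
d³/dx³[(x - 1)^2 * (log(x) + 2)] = (2*x^2 + 2*x + 2)/x^3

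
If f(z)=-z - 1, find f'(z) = -1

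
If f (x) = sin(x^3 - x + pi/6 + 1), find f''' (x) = -27*x^6*cos(x^3 - x + pi/6 + 1) + 27*x^4*cos(x^3 - x + pi/6 + 1) - 54*x^3*sin(x^3 - x + pi/6 + 1) - 9*x^2*cos(x^3 - x + pi/6 + 1) + 18*x*sin(x^3 - x + pi/6 + 1) + 7*cos(x^3 - x + pi/6 + 1)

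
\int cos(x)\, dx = sin(x) + C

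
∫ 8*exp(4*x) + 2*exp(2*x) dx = 2*exp(4*x) + exp(2*x) + C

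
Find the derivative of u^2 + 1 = 2*u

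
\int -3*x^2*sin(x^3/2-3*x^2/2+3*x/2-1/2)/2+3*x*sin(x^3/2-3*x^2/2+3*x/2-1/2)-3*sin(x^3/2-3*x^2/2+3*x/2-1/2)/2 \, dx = cos((x - 1)^3/2) + C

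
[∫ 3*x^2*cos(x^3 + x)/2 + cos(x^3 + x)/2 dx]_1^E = -sin(2)/2 + sin(E + exp(3))/2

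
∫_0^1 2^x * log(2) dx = 1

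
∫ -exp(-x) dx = exp(-x) + C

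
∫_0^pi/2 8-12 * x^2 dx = -pi^3/2 + 4*pi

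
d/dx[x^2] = 2*x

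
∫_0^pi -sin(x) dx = -2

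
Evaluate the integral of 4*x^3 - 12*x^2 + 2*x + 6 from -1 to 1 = 4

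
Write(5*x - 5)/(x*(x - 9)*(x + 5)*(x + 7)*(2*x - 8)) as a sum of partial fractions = -5/(616*(x + 7)) + 1/(84*(x + 5)) - 1/(264*(x - 4)) + 1/(504*(x - 9)) - 1/(504*x)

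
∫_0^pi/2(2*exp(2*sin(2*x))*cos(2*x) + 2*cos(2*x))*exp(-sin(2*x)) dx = 0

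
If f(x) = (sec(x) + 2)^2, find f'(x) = 2*(2 + 1/cos(x))*sin(x)/cos(x)^2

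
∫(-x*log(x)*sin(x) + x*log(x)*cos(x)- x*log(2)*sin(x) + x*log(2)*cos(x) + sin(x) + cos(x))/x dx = sqrt(2)*log(2*x)*sin(x + pi/4) + C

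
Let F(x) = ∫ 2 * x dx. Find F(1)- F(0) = 1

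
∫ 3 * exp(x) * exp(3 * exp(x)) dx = exp(3*exp(x)) + C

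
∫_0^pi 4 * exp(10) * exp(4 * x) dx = -exp(10) + exp(10 + 4*pi)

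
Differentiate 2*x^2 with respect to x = 4*x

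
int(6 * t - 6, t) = 3*t^2 - 6*t + C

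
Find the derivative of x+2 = 1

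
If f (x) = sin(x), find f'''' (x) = sin(x)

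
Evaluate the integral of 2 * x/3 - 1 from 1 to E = -E + 2/3 + exp(2)/3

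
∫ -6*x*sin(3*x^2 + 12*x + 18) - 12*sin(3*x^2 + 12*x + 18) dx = cos(3*(x + 2)^2 + 6) + C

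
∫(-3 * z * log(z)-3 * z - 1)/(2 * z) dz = -(3*z + 1)*log(z)/2 + C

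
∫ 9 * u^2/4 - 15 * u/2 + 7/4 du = 3*u^3/4 - 15*u^2/4 + 7*u/4 + C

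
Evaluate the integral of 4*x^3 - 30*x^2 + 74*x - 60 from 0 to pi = -36 + (-3 + pi)^2*(-2 + pi)^2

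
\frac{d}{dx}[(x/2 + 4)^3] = 3*x^2/8 + 6*x + 24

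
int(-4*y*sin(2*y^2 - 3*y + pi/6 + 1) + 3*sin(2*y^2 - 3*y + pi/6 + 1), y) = cos(2*y^2 - 3*y + pi/6 + 1) + C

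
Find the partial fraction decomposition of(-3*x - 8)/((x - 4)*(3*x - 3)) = 11/(9*(x - 1)) - 20/(9*(x - 4))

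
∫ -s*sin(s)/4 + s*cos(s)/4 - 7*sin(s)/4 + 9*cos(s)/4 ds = sqrt(2)*(s + 8)*sin(s + pi/4)/4 + C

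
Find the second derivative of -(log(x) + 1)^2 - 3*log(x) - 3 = (2*log(x) + 3)/x^2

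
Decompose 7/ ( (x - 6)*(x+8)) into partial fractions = -1/(2*(x + 8)) + 1/(2*(x - 6))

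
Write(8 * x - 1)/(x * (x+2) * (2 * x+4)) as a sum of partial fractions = 1/(8*(x + 2)) + 17/(4*(x + 2)^2) - 1/(8*x)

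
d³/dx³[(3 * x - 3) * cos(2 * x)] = 24*x*sin(2*x) - 24*sin(2*x) - 36*cos(2*x)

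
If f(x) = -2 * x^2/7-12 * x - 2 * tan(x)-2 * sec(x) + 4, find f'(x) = -4*x/7 - 2*tan(x)^2 - 2*tan(x)*sec(x) - 14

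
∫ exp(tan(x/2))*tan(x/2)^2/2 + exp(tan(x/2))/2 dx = exp(tan(x/2)) + C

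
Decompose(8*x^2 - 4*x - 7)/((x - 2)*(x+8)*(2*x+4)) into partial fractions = 179/(40*(x + 8)) - 11/(16*(x + 2)) + 17/(80*(x - 2))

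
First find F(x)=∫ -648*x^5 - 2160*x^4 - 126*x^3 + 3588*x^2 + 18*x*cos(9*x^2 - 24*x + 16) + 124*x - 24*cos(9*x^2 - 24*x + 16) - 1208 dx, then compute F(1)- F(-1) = -888 + sin(1) - sin(49)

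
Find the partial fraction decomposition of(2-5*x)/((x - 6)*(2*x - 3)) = 11/(9*(2*x - 3)) - 28/(9*(x - 6))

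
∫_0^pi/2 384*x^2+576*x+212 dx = -54 - 2*pi + 2*(3 + 2*pi)^3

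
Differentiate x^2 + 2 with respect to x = 2*x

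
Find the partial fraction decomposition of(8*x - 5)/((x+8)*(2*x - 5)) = 10/(7*(2*x - 5)) + 23/(7*(x + 8))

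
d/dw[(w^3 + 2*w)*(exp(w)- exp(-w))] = (w^3*exp(2*w) + w^3 + 3*w^2*exp(2*w) - 3*w^2 + 2*w*exp(2*w) + 2*w + 2*exp(2*w) - 2)*exp(-w)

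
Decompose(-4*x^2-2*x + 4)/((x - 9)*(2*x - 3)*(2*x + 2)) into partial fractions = 16/(75*(2*x - 3)) + 1/(50*(x + 1)) - 169/(150*(x - 9))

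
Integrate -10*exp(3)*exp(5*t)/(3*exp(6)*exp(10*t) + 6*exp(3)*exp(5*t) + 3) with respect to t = 2*(3*exp(5*t + 3) + 4)/(3*(exp(5*t + 3) + 1)) + C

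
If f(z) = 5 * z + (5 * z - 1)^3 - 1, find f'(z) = 375*z^2 - 150*z + 20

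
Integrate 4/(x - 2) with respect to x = 4*log(x - 2) + C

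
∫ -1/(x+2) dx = -log(x + 2) + C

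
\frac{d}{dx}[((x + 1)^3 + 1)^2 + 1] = 6*x^5 + 30*x^4 + 60*x^3 + 66*x^2 + 42*x + 12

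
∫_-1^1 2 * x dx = 0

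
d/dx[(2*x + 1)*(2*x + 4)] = 8*x + 10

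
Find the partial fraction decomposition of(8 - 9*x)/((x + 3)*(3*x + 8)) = 96/(3*x + 8) - 35/(x + 3)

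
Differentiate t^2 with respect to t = 2*t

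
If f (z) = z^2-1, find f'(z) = 2*z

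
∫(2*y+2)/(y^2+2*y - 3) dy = log(-y^2 - 2*y + 3) + C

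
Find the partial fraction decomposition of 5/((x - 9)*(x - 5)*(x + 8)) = 5/(221*(x + 8)) - 5/(52*(x - 5)) + 5/(68*(x - 9))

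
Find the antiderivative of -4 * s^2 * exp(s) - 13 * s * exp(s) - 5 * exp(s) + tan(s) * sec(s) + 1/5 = -s*(4*s + 5)*exp(s) + s/5 + sec(s) + C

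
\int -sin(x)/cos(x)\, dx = log(cos(x)/2) + C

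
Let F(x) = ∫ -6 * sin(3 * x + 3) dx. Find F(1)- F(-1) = -2 + 2*cos(6)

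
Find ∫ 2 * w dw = w^2 + C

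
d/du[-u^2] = -2*u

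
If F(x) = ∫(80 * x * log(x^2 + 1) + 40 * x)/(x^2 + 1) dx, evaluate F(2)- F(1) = -20*log(2) - 20*log(2)^2 + 20*log(5) + 20*log(5)^2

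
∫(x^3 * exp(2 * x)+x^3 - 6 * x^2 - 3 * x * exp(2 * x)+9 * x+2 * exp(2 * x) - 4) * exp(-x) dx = 2*(x - 1)^3*sinh(x) + C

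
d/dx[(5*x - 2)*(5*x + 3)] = 50*x + 5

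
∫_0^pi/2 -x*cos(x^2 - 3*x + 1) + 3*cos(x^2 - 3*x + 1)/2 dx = sin(1)/2 - cos(1 + pi^2/4)/2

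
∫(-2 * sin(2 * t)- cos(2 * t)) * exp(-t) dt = exp(-t)*cos(2*t) + C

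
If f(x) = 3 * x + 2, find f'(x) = 3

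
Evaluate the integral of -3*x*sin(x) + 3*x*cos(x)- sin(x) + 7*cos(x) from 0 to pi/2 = 3*pi/2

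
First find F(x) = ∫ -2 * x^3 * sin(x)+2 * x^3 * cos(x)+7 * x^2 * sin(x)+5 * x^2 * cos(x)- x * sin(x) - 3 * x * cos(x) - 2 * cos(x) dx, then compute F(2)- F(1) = 9*cos(2) + cos(1) + sin(1) + 9*sin(2)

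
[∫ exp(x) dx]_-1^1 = E - exp(-1)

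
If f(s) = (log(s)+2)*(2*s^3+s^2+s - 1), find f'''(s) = (12*s^3*log(s) + 46*s^3 + 2*s^2 - s - 2)/s^3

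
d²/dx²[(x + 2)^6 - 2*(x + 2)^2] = 30*x^4 + 240*x^3 + 720*x^2 + 960*x + 476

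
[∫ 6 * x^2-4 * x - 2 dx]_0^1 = -2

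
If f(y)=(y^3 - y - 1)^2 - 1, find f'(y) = 6*y^5 - 8*y^3 - 6*y^2 + 2*y + 2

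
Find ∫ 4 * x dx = 2*x^2 + C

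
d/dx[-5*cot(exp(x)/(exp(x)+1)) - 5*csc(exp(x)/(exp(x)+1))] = 5*(cos(exp(x)/(exp(x) + 1)) + 1)*exp(x)/((exp(2*x) + 2*exp(x) + 1)*sin(exp(x)/(exp(x) + 1))^2)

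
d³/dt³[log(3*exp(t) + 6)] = (-2*exp(2*t) + 4*exp(t))/(exp(3*t) + 6*exp(2*t) + 12*exp(t) + 8)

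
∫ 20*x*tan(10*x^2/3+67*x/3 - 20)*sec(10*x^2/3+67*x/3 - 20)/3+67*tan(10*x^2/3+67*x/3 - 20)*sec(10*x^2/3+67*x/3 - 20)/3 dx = sec((2*x + 15)*(5*x - 4)/3) + C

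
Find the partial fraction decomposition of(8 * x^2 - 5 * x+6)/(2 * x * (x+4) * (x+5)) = 231/(10*(x + 5)) - 77/(4*(x + 4)) + 3/(20*x)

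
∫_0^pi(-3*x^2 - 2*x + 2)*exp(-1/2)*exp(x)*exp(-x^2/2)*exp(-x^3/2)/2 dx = -exp(-1/2) + exp(-pi^3/2 - pi^2/2 - 1/2 + pi)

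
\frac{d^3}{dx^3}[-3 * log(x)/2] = -3/x^3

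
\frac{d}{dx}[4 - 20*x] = -20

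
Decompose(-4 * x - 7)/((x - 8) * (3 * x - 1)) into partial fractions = 25/(23*(3*x - 1)) - 39/(23*(x - 8))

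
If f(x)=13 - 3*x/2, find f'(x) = -3/2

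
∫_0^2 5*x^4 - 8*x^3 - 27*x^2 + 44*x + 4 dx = 24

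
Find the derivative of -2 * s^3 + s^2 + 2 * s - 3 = -6*s^2 + 2*s + 2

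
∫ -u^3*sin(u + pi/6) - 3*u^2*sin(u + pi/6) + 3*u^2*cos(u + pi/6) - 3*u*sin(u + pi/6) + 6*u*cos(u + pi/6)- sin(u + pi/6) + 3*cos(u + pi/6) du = (u + 1)^3*cos(u + pi/6) + C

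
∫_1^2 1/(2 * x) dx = log(2)/2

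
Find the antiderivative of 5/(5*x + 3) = log(15*x + 9) + C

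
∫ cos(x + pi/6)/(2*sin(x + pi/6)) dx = log(sin(x + pi/6))/2 + C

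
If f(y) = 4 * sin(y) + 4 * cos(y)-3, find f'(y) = -4*sin(y) + 4*cos(y)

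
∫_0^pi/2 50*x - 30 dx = -9 + (-3 + 5*pi/2)^2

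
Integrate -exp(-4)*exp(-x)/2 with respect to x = exp(-x - 4)/2 + C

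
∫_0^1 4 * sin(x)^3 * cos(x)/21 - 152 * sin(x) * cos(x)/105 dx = -76*sin(1)^2/105 + sin(1)^4/21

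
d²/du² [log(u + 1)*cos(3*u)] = -(9*u^2*log(u + 1)*cos(3*u) + 18*u*log(u + 1)*cos(3*u) + 6*u*sin(3*u) + 9*log(u + 1)*cos(3*u) + 6*sin(3*u) + cos(3*u))/(u^2 + 2*u + 1)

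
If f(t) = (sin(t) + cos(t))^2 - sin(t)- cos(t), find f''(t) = -8*sin(t)*cos(t) + sin(t) + cos(t)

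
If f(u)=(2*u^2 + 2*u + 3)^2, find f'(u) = 16*u^3 + 24*u^2 + 32*u + 12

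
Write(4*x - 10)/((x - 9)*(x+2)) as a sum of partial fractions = 18/(11*(x + 2)) + 26/(11*(x - 9))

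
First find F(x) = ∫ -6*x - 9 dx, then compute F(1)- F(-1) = -18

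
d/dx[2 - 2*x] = -2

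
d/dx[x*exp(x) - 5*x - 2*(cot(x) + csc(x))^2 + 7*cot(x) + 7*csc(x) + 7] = x*exp(x) + exp(x) - 5 - 4/sin(x) - 7*cos(x)/sin(x)^2 - 7/sin(x)^2 + 8*cos(x)/sin(x)^3 + 8/sin(x)^3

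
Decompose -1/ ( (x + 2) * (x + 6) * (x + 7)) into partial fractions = -1/(5*(x + 7)) + 1/(4*(x + 6)) - 1/(20*(x + 2))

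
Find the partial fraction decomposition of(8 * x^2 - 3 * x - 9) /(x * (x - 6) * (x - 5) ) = -176/(5*(x - 5)) + 87/(2*(x - 6)) - 3/(10*x)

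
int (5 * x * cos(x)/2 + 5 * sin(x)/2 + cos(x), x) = (5*x/2 + 1)*sin(x) + C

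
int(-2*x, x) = -x^2 + C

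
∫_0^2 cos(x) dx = sin(2)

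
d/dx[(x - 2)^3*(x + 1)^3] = 6*x^5 - 15*x^4 - 12*x^3 + 33*x^2 + 12*x - 12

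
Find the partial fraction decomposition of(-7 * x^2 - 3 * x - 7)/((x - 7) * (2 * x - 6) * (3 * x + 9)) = -61/(360*(x + 3)) + 79/(144*(x - 3)) - 371/(240*(x - 7))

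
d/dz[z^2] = 2*z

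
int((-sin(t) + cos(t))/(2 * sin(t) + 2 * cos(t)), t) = log(sin(t + pi/4))/2 + C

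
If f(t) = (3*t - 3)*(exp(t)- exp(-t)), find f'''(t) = (3*t*exp(2*t) + 3*t + 6*exp(2*t) - 12)*exp(-t)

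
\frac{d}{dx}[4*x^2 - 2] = 8*x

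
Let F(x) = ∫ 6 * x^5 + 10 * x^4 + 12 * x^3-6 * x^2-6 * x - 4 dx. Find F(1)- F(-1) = -8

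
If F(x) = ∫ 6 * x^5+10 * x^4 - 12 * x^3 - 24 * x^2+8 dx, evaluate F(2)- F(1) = 32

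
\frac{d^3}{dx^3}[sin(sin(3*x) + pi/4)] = 27*(3*sin(3*x)*sin(sin(3*x) + pi/4) - cos(3*x)^2*cos(sin(3*x) + pi/4) - cos(sin(3*x) + pi/4))*cos(3*x)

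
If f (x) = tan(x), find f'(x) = cos(x)^(-2)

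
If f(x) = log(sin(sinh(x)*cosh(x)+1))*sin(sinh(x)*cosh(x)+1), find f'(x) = (log(sin(sinh(x)*cosh(x) + 1)) + 1)*cos(sinh(x)*cosh(x) + 1)*cosh(2*x)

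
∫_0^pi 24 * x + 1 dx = 1 + (-1 + 4*pi)*(1 + 3*pi)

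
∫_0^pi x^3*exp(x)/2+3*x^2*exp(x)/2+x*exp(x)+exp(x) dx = (2*pi + pi^3)*exp(pi)/2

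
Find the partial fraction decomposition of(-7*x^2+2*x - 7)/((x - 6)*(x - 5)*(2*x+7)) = -21/(17*(2*x + 7)) + 172/(17*(x - 5)) - 13/(x - 6)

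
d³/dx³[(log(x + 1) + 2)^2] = (4*log(x + 1) + 2)/(x^3 + 3*x^2 + 3*x + 1)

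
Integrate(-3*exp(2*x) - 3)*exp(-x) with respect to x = -6*sinh(x) + C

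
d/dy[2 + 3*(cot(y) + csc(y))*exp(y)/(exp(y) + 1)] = 3*(-exp(y)*cos(y)/sin(y)^2 - exp(y)/sin(y)^2 + 1/tan(y) - sqrt(2)*cos(y + pi/4)/sin(y)^2 - 1/sin(y)^2)*exp(y)/(exp(2*y) + 2*exp(y) + 1)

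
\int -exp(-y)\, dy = exp(-y) + C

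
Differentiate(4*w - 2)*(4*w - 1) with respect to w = 32*w - 12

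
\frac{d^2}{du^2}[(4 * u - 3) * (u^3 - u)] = 48*u^2 - 18*u - 8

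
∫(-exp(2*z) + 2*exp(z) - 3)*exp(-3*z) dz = (-exp(3*z) + exp(2*z) - exp(z) + 1)*exp(-3*z) + C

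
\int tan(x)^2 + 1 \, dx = tan(x) + C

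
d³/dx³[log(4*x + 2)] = 16/(8*x^3 + 12*x^2 + 6*x + 1)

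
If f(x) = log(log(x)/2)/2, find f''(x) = (-log(x) - 1)/(2*x^2*log(x)^2)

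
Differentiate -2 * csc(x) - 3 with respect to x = 2*cot(x)*csc(x)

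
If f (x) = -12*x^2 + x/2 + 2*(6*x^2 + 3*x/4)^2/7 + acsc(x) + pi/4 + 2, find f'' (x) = (3456*x^7 + 432*x^6 - 7575*x^5 - 864*x^4 + 4782*x^3 + 56*x^2*sqrt(1 - 1/x^2) + 432*x^2 - 663*x - 28*sqrt(1 - 1/x^2))/(28*x^5 - 56*x^3 + 28*x)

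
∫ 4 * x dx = 2*x^2 + C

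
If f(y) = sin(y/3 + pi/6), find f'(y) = cos(y/3 + pi/6)/3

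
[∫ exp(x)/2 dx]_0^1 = -1/2 + E/2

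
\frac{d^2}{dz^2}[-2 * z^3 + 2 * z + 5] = -12*z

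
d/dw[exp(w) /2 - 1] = exp(w)/2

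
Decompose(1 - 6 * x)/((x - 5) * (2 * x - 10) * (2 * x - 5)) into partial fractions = -28/(25*(2*x - 5)) + 14/(25*(x - 5)) - 29/(10*(x - 5)^2)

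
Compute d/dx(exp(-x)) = -exp(-x)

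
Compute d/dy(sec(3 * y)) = 3*tan(3*y)*sec(3*y)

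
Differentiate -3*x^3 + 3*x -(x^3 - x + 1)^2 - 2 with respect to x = -6*x^5 + 8*x^3 - 15*x^2 - 2*x + 5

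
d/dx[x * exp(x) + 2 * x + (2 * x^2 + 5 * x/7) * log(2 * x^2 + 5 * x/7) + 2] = x*exp(x) + 4*x*log(2*x^2 + 5*x/7) + 4*x + exp(x) + 5*log(2*x^2 + 5*x/7)/7 + 19/7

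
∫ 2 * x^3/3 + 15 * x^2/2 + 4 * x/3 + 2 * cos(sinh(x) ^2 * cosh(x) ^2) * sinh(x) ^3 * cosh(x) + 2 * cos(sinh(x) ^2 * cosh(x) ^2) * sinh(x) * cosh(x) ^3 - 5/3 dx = x*(x + 1)*(x^2 + 14*x - 10)/6 + sin((cosh(4*x) - 1)/8) + C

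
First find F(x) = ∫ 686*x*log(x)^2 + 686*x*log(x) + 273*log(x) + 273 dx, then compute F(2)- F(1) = -63 - 42*log(2) + 7*(3 + 14*log(2))^2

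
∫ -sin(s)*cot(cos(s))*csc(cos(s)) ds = -csc(cos(s)) + C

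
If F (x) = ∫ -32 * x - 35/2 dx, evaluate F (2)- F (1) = -131/2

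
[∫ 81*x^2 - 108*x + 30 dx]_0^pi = -6*pi + 8 + (-2 + 3*pi)^3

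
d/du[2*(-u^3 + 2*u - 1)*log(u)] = (-6*u^3*log(u) - 2*u^3 + 4*u*log(u) + 4*u - 2)/u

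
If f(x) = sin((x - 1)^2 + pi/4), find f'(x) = 2*x*cos(x^2 - 2*x + pi/4 + 1) - 2*cos(x^2 - 2*x + pi/4 + 1)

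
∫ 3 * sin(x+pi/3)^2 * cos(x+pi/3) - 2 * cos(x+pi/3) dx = (sin(x + pi/3)^2 - 2)*sin(x + pi/3) + C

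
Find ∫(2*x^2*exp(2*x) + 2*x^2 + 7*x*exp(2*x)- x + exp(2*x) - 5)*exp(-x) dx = 2*(2*x^2 + 3*x - 2)*sinh(x) + C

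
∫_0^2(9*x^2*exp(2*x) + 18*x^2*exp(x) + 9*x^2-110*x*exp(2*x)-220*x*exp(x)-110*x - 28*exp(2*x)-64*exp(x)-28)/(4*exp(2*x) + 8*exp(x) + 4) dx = -62 - 2*exp(2)/(1 + exp(2))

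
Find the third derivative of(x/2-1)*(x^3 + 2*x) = 12*x - 6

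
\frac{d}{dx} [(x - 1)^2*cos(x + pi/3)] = -x^2*sin(x + pi/3) + 2*x*sin(x + pi/3) + 2*x*cos(x + pi/3) - sin(x + pi/3) - 2*cos(x + pi/3)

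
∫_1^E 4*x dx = -2 + 2*exp(2)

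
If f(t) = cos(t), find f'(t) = -sin(t)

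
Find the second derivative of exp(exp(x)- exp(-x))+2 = (exp(exp(x) - exp(-x)) - exp(x + exp(x) - exp(-x)) + 2*exp(2*x + exp(x) - exp(-x)) + exp(3*x + exp(x) - exp(-x)) + exp(4*x + exp(x) - exp(-x)))*exp(-2*x)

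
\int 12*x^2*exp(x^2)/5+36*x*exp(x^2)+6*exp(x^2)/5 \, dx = 6*(x + 15)*exp(x^2)/5 + C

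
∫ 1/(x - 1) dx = log(3 - 3*x) + C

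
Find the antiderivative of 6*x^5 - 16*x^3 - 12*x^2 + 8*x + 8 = x^6 - 4*x^4 - 4*x^3 + 4*x^2 + 8*x + C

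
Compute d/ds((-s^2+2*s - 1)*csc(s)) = (s^2*cos(s)/sin(s) - 2*s - 2*s*cos(s)/sin(s) + 2 + cos(s)/sin(s))/sin(s)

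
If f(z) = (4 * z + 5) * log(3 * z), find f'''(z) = (10 - 4*z)/z^3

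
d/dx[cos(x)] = -sin(x)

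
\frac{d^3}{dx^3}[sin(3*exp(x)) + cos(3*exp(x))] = 3*sqrt(2)*(-9*exp(2*x)*cos(3*exp(x) + pi/4) - 9*exp(x)*sin(3*exp(x) + pi/4) + cos(3*exp(x) + pi/4))*exp(x)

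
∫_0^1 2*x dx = 1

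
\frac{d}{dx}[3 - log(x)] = -1/x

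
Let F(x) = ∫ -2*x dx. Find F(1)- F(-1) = 0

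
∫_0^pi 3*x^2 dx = pi^3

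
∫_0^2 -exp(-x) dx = -1 + exp(-2)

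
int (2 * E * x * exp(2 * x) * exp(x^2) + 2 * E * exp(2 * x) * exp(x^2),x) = exp((x + 1)^2) + C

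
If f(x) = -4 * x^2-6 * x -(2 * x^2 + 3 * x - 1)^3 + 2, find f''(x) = -240*x^4 - 720*x^3 - 504*x^2 + 54*x + 34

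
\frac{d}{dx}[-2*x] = -2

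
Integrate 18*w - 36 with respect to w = 9*w^2 - 36*w + C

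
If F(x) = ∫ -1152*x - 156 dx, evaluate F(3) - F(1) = -4920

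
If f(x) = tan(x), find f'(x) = cos(x)^(-2)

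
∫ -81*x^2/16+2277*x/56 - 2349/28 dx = -27*x^3/16 + 2277*x^2/112 - 2349*x/28 + C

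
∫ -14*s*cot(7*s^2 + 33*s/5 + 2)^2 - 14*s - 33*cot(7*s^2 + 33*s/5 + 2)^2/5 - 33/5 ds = cot(7*s^2 + 33*s/5 + 2) + C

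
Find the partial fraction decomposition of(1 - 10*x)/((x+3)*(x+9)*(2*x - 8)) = 7/(12*(x + 9)) - 31/(84*(x + 3)) - 3/(14*(x - 4))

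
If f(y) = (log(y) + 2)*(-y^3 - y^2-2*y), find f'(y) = -3*y^2*log(y) - 7*y^2 - 2*y*log(y) - 5*y - 2*log(y) - 6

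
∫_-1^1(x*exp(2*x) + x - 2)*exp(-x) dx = -2*E + 2*exp(-1)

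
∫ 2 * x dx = x^2 + C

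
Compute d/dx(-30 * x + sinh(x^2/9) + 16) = 2*x*cosh(x^2/9)/9 - 30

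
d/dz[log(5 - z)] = 1/(z - 5)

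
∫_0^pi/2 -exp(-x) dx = -1 + exp(-pi/2)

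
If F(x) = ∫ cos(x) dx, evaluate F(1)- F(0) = sin(1)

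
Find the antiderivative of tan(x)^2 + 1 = tan(x) + C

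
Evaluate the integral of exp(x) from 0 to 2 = -1 + exp(2)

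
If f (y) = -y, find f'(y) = -1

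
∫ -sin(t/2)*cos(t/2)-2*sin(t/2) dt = (cos(t/2) + 2)^2 + C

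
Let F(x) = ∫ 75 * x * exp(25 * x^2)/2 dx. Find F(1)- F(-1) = 0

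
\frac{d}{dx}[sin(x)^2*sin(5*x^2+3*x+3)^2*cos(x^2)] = 2*(-x*sin(x)*sin(x^2)*sin(5*x^2 + 3*x + 3) + 10*x*sin(x)*cos(x^2)*cos(5*x^2 + 3*x + 3) + 3*sin(x)*cos(x^2)*cos(5*x^2 + 3*x + 3) + sin(5*x^2 + 3*x + 3)*cos(x)*cos(x^2))*sin(x)*sin(5*x^2 + 3*x + 3)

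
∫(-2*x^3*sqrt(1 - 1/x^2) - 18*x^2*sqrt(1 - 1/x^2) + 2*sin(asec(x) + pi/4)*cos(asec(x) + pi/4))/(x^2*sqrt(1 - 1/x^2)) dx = -x^2 - 18*x + 1/2 + sqrt(1 - 1/x^2)/x + C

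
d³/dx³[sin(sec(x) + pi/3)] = (3*sin(pi/3 + 1/cos(x))/cos(x) - 6*sin(pi/3 + 1/cos(x))/cos(x)^3 - cos(pi/3 + 1/cos(x)) + 7*cos(pi/3 + 1/cos(x))/cos(x)^2 - cos(pi/3 + 1/cos(x))/cos(x)^4)*sin(x)/cos(x)^2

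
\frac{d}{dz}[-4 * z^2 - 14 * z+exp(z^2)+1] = 2*z*exp(z^2) - 8*z - 14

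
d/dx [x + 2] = 1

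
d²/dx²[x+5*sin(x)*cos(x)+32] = -10*sin(2*x)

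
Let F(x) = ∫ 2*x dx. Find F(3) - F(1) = 8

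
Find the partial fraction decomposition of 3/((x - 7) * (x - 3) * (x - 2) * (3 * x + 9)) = -1/(300*(x + 3)) + 1/(25*(x - 2)) - 1/(24*(x - 3)) + 1/(200*(x - 7))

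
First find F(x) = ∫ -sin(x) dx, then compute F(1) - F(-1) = 0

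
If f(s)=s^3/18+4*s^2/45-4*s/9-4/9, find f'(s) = s^2/6 + 8*s/45 - 4/9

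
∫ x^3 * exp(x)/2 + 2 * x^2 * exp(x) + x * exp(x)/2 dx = (x^3 + x^2 - x + 1)*exp(x)/2 + C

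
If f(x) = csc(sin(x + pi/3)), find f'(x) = -cos(x + pi/3)*cot(sin(x + pi/3))*csc(sin(x + pi/3))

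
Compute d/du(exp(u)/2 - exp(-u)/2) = (exp(2*u) + 1)*exp(-u)/2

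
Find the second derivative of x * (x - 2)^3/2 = 6*x^2 - 18*x + 12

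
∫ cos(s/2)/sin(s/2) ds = 2*log(sin(s/2)) + C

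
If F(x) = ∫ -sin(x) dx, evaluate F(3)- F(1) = cos(3) - cos(1)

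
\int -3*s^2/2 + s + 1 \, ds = -s^3/2 + s^2/2 + s + C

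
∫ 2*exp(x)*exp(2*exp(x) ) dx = exp(2*exp(x)) + C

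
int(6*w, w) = 3*w^2 + C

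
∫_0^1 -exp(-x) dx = -1 + exp(-1)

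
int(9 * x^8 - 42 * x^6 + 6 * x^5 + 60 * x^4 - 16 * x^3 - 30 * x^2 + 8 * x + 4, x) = x^9 - 6*x^7 + x^6 + 12*x^5 - 4*x^4 - 10*x^3 + 4*x^2 + 4*x + C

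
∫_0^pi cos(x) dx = 0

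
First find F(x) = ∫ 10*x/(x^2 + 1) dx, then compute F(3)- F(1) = -5*log(2) + 5*log(10)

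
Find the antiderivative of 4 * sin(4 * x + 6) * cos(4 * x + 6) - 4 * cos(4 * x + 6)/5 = (5*sin(4*x + 6) - 2)*sin(4*x + 6)/10 + C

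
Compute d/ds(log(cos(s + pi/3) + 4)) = -sin(s + pi/3)/(cos(s + pi/3) + 4)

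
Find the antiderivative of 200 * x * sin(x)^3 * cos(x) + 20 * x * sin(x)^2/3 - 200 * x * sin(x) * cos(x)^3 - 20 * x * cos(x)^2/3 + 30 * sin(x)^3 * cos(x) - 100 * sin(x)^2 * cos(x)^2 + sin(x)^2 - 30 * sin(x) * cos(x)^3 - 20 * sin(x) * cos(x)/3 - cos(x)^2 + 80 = (5*x/6 + 1/8)*(-4*sin(2*x) + 15*cos(4*x) + 81) + C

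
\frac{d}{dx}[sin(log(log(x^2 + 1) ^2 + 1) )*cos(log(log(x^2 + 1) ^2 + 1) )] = 4*x*log(x^2 + 1)*cos(2*log(log(x^2 + 1)^2 + 1))/(x^2*log(x^2 + 1)^2 + x^2 + log(x^2 + 1)^2 + 1)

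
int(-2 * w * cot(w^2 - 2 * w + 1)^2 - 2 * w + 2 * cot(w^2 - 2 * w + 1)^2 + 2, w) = cot((w - 1)^2) + C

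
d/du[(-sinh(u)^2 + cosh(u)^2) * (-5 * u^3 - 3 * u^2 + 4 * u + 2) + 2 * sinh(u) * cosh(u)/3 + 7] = -15*u^2 - 6*u + 2*cosh(2*u)/3 + 4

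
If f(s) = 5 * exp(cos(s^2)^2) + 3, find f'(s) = -20*s*exp(cos(s^2)^2)*sin(s^2)*cos(s^2)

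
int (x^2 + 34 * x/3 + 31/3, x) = x^3/3 + 17*x^2/3 + 31*x/3 + C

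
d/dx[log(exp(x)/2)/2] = 1/2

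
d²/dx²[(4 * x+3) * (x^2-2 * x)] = 24*x - 10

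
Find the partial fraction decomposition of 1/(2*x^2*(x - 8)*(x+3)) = -1/(198*(x + 3)) + 1/(1408*(x - 8)) + 5/(1152*x) - 1/(48*x^2)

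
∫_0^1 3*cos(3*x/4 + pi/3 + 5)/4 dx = -sin(pi/3 + 5) + sin(pi/3 + 23/4)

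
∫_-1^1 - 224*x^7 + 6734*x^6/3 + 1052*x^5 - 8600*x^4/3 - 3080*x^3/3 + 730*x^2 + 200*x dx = -56/3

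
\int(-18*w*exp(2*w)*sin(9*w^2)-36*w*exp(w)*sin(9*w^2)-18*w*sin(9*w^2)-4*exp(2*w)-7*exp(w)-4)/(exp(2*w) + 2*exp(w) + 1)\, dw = ((exp(w) + 1)*(-4*w + cos(9*w^2) + 3) + exp(w))/(exp(w) + 1) + C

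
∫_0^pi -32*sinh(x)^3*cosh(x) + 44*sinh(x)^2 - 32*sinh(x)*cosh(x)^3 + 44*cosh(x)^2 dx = -2*cosh(4*pi) + 2 + 22*sinh(2*pi)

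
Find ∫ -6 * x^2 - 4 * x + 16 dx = -2*x^3 - 2*x^2 + 16*x + C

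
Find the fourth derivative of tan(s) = 24*tan(s)^5 + 40*tan(s)^3 + 16*tan(s)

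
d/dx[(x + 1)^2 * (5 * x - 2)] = 15*x^2 + 16*x + 1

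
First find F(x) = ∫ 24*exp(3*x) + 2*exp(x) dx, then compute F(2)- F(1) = -8*exp(3) - 2*E + 2*exp(2) + 8*exp(6)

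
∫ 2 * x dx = x^2 + C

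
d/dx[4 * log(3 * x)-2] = 4/x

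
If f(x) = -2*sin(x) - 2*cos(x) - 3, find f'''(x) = -2*sin(x) + 2*cos(x)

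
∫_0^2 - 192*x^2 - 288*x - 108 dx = -1304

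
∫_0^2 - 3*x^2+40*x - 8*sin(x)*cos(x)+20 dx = 2*cos(4) + 110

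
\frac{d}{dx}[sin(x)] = cos(x)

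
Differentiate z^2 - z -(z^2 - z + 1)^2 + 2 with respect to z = -4*z^3 + 6*z^2 - 4*z + 1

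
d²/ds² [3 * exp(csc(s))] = 3*(-1 + 2/sin(s)^2 + cos(s)^2/sin(s)^3)*exp(1/sin(s))/sin(s)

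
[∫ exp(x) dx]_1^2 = -E + exp(2)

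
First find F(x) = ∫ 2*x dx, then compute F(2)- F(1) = 3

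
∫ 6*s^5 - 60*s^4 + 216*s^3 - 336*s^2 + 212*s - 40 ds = s^6 - 12*s^5 + 54*s^4 - 112*s^3 + 106*s^2 - 40*s + C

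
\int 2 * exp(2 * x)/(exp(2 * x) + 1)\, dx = log(exp(2*x) + 1) + C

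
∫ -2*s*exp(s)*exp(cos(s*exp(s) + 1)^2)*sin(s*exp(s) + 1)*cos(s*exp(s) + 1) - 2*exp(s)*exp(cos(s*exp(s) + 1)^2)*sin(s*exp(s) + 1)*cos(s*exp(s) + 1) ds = exp(cos(s*exp(s) + 1)^2) + C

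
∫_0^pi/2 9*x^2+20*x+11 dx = -4 + (4 + 3*pi/2)*(1 + pi^2/4 + pi)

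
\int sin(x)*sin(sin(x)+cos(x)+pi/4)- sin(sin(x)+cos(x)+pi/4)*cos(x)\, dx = cos(sqrt(2)*sin(x + pi/4) + pi/4) + C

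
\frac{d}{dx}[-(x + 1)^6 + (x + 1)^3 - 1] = -6*x^5 - 30*x^4 - 60*x^3 - 57*x^2 - 24*x - 3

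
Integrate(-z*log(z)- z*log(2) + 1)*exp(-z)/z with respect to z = exp(-z)*log(2*z) + C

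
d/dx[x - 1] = 1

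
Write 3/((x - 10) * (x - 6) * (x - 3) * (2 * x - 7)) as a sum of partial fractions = 24/(65*(2*x - 7)) - 1/(7*(x - 3)) - 1/(20*(x - 6)) + 3/(364*(x - 10))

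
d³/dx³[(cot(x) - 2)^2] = -24*cot(x)^5 + 24*cot(x)^4 - 40*cot(x)^3 + 32*cot(x)^2 - 16*cot(x) + 8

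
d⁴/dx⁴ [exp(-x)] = exp(-x)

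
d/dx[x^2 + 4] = 2*x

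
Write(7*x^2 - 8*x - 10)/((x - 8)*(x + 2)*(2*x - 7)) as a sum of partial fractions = -191/(99*(2*x - 7)) + 17/(55*(x + 2)) + 187/(45*(x - 8))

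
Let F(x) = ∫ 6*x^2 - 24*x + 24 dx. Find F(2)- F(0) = 16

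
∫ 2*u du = u^2 + C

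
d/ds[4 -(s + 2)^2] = -2*s - 4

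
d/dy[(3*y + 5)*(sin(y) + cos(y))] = -3*y*sin(y) + 3*y*cos(y) - 2*sin(y) + 8*cos(y)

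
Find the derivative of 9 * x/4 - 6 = 9/4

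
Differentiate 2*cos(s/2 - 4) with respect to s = -sin(s/2 - 4)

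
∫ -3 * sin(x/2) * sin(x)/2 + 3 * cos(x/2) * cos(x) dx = 3*sin(x)*cos(x/2) + C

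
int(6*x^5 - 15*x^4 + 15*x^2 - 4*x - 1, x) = x^6 - 3*x^5 + 5*x^3 - 2*x^2 - x + C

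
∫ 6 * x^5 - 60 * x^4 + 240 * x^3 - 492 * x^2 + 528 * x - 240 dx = x^6 - 12*x^5 + 60*x^4 - 164*x^3 + 264*x^2 - 240*x + C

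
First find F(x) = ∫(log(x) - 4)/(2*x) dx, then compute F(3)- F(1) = -4 + (-2 + log(3)/2)^2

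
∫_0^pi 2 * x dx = pi^2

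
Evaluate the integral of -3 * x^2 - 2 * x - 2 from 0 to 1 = -4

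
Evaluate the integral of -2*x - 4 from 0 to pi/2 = 4 - (pi/2 + 2)^2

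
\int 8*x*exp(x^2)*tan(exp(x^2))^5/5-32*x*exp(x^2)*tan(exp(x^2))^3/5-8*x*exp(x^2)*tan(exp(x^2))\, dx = (tan(exp(x^2))^2 - 10)*tan(exp(x^2))^2/5 + C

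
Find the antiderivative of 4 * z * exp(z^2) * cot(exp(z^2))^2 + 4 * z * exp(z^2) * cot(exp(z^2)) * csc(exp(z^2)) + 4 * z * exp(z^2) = -2*cot(exp(z^2)) - 2*csc(exp(z^2)) + C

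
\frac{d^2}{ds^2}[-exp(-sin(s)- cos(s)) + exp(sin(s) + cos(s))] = (-sqrt(2)*exp(2*sin(s) + 2*cos(s))*sin(s + pi/4) - exp(2*sin(s))*exp(2*cos(s))*sin(2*s) + exp(2*sin(s))*exp(2*cos(s)) + sin(2*s) - sqrt(2)*sin(s + pi/4) - 1)*exp(-sqrt(2)*sin(s + pi/4))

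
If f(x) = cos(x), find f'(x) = -sin(x)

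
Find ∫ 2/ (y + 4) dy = 2*log(y + 4) + C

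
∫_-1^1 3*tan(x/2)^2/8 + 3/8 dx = 3*tan(1/2)/2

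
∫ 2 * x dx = x^2 + C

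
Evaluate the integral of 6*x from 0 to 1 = 3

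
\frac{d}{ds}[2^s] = 2^s*log(2)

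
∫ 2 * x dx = x^2 + C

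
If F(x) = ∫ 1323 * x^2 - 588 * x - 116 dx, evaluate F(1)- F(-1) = 650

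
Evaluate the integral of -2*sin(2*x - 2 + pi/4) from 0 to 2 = -sqrt(2)*sin(2)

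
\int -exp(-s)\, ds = exp(-s) + C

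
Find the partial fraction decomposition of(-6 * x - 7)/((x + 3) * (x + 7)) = -35/(4*(x + 7)) + 11/(4*(x + 3))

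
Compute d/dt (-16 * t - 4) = -16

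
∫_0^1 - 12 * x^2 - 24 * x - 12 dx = -28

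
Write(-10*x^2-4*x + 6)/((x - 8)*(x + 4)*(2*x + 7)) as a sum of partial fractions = 410/(23*(2*x + 7)) - 23/(2*(x + 4)) - 111/(46*(x - 8))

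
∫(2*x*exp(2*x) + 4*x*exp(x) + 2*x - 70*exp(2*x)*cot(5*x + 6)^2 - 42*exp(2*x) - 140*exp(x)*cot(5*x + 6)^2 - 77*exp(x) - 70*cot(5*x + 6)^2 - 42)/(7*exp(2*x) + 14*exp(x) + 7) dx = ((exp(x) + 1)*(x^2 + 28*x + 14*cot(5*x + 6) + 21)/7 + exp(x))/(exp(x) + 1) + C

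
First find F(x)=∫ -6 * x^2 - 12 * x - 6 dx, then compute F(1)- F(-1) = -16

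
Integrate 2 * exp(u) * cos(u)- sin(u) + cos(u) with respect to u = sqrt(2)*(exp(u) + 1)*sin(u + pi/4) + C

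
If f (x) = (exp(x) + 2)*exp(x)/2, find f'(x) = exp(2*x) + exp(x)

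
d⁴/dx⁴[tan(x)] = 24*tan(x)^5 + 40*tan(x)^3 + 16*tan(x)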